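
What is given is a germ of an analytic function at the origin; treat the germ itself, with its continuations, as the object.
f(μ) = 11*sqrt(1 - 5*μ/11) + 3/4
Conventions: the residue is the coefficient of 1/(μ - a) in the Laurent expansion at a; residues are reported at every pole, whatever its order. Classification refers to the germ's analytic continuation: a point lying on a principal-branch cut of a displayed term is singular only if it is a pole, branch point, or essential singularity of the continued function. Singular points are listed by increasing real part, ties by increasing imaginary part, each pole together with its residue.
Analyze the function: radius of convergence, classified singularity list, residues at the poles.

Branch term (11)*sqrt(1 - μ/(11/5)): its argument vanishes at μ = 11/5, a square-root branch point, modulus 11/5.
The radius of convergence is the smallest modulus among the singular points: 11/5.

Radius of convergence at 0: 11/5.
At 11/5: an algebraic (square-root) branch point.


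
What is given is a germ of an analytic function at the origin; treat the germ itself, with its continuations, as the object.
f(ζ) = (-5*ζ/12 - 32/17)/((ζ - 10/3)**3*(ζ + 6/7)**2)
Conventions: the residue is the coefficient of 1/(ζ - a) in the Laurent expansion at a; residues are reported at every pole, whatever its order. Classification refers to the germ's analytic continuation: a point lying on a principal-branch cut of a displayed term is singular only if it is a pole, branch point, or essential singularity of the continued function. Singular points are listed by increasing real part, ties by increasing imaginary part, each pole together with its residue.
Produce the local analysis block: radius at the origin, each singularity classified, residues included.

Denominator factor (ζ + 6/7)^2: pole of order 2 at -6/7, modulus 6/7.
Denominator factor (ζ - 10/3)^3: pole of order 3 at 10/3, modulus 10/3.
The radius of convergence is the smallest modulus among the singular points: 6/7.
At the order-2 pole -6/7 set g(ζ) = (ζ - (-6/7))^2*f(ζ) = (-5*ζ/12 - 32/17)/(ζ - 10/3)**3.
Order-2 pole: residue = g'(a); g'(-6/7) = 3800097/185360384, so the residue is 3800097/185360384.
At the order-3 pole 10/3 set g(ζ) = (ζ - (10/3))^3*f(ζ) = (-5*ζ/12 - 32/17)/(ζ + 6/7)**2.
Order-3 pole: residue = g''(a)/2; g''(10/3) = -3800097/92680192, so the residue is -3800097/185360384.
List the singular points by increasing real part (a conjugate pair: the negative imaginary part first).

Radius of convergence at 0: 6/7.
At -6/7: a pole of order 2; residue 3800097/185360384.
At 10/3: a pole of order 3; residue -3800097/185360384.


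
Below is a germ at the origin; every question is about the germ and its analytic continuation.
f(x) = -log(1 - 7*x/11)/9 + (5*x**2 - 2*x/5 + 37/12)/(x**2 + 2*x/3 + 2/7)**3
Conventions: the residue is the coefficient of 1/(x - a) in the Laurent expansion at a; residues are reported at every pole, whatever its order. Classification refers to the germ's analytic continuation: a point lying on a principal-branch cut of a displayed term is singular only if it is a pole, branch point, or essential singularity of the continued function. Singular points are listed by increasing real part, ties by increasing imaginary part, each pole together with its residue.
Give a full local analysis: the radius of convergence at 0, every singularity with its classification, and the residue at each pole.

Denominator factor (x**2 + 2*x/3 + 2/7)^3: discriminant -44/63, complex-conjugate roots (-1/3) + ((1/21)*sqrt(77))*i and (-1/3) - ((1/21)*sqrt(77))*i; poles of order 3, moduli (1/7)*sqrt(14) and (1/7)*sqrt(14).
Branch term (-1/9)*log(1 - x/(11/7)): its argument vanishes at x = 11/7, a logarithmic branch point, modulus 11/7.
The radius of convergence is the smallest modulus among the singular points: (1/7)*sqrt(14).
The branch term is analytic at (-1/3) - ((1/21)*sqrt(77))*i and contributes nothing to the residue; only the rational part matters.
The factor x**2 + 2*x/3 + 2/7 splits as (x - a)(x - a') with a = (-1/3) - ((1/21)*sqrt(77))*i, a' = (-1/3) + ((1/21)*sqrt(77))*i. At the order-3 pole a set g(x) = (x - a)^3*(rational part) = [5*x**2 - 2*x/5 + 37/12] / (x - a')^3.
Order-3 pole: residue = g''(a)/2; g''((-1/3) - ((1/21)*sqrt(77))*i) = ((2902851/212960)*sqrt(77))*i, so the residue is ((2902851/425920)*sqrt(77))*i.
The branch term is analytic at (-1/3) + ((1/21)*sqrt(77))*i and contributes nothing to the residue; only the rational part matters.
The factor x**2 + 2*x/3 + 2/7 splits as (x - a)(x - a') with a = (-1/3) + ((1/21)*sqrt(77))*i, a' = (-1/3) - ((1/21)*sqrt(77))*i. At the order-3 pole a set g(x) = (x - a)^3*(rational part) = [5*x**2 - 2*x/5 + 37/12] / (x - a')^3.
Order-3 pole: residue = g''(a)/2; g''((-1/3) + ((1/21)*sqrt(77))*i) = -((2902851/212960)*sqrt(77))*i, so the residue is -((2902851/425920)*sqrt(77))*i.
List the singular points by increasing real part (a conjugate pair: the negative imaginary part first).

Radius of convergence at 0: (1/7)*sqrt(14).
At (-1/3) - ((1/21)*sqrt(77))*i: a pole of order 3; residue ((2902851/425920)*sqrt(77))*i.
At (-1/3) + ((1/21)*sqrt(77))*i: a pole of order 3; residue -((2902851/425920)*sqrt(77))*i.
At 11/7: a logarithmic branch point.


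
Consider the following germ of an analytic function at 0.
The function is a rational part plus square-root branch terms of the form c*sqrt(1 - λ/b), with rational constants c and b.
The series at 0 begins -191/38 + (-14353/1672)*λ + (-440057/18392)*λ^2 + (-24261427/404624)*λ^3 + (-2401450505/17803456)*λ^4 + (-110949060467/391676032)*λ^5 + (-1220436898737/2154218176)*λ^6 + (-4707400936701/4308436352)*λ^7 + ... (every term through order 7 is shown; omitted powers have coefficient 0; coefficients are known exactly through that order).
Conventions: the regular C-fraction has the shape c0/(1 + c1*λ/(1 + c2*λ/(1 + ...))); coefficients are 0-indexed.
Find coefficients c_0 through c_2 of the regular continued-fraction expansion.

Taylor coefficients (read off): a_0 = -191/38, a_1 = -14353/1672, a_2 = -440057/18392.
c0 = a_0 = -191/38. Peel one level at a time: if S = 1 + c*λ/S' with S'(0) = 1, then c is the λ-coefficient of S and S' = c*λ/(S - 1).
S_1 = c0/f = 1 + (-14353/8404)*λ + (-130194939/70627216)*λ^2 + ...; c1 = -14353/8404.
S_2 = c1*λ/(S_1 - 1) = 1 + (-130194939/120622612)*λ + ...; c2 = -130194939/120622612.

The regular C-fraction coefficients are [-191/38, -14353/8404, -130194939/120622612].


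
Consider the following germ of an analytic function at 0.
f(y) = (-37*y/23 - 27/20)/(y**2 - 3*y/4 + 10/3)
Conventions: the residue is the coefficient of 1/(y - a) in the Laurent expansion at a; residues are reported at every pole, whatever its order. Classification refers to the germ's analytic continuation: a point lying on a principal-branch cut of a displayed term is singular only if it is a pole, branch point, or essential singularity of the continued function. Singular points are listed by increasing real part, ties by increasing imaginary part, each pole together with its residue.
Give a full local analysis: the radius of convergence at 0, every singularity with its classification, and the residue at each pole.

Radius of convergence at 0: (1/3)*sqrt(30).
At (3/8) - ((1/24)*sqrt(1839))*i: a pole of order 1; residue (-37/46) - ((1797/140990)*sqrt(1839))*i.
At (3/8) + ((1/24)*sqrt(1839))*i: a pole of order 1; residue (-37/46) + ((1797/140990)*sqrt(1839))*i.

Denominator factor (y**2 - 3*y/4 + 10/3): discriminant -613/48, complex-conjugate roots (3/8) + ((1/24)*sqrt(1839))*i and (3/8) - ((1/24)*sqrt(1839))*i; poles of order 1, moduli (1/3)*sqrt(30) and (1/3)*sqrt(30).
The radius of convergence is the smallest modulus among the singular points: (1/3)*sqrt(30).
The factor y**2 - 3*y/4 + 10/3 splits as (y - a)(y - a') with a = (3/8) - ((1/24)*sqrt(1839))*i, a' = (3/8) + ((1/24)*sqrt(1839))*i. At the order-1 pole a set g(y) = (y - a)*f(y) = [-37*y/23 - 27/20] / (y - a').
Simple pole: residue = g(a) at a = (3/8) - ((1/24)*sqrt(1839))*i, which is (-37/46) - ((1797/140990)*sqrt(1839))*i.
The factor y**2 - 3*y/4 + 10/3 splits as (y - a)(y - a') with a = (3/8) + ((1/24)*sqrt(1839))*i, a' = (3/8) - ((1/24)*sqrt(1839))*i. At the order-1 pole a set g(y) = (y - a)*f(y) = [-37*y/23 - 27/20] / (y - a').
Simple pole: residue = g(a) at a = (3/8) + ((1/24)*sqrt(1839))*i, which is (-37/46) + ((1797/140990)*sqrt(1839))*i.
List the singular points by increasing real part (a conjugate pair: the negative imaginary part first).


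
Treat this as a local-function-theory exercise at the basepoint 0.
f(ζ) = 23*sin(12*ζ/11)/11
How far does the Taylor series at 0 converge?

The radius of convergence is infinite.

The factor -sin(12*ζ/11) is entire and contributes no finite singular point.
The polynomial part has no poles.
No finite singular points: the Taylor series at 0 converges everywhere.


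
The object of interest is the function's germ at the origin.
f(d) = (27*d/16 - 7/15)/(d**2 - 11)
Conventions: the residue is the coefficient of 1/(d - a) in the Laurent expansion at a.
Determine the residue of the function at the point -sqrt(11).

The factor d**2 - 11 splits as (d - a)(d - a') with a = -sqrt(11), a' = sqrt(11). At the order-1 pole a set g(d) = (d - a)*f(d) = [27*d/16 - 7/15] / (d - a').
Simple pole: residue = g(a) at a = -sqrt(11), which is 27/32 + (7/330)*sqrt(11).

The residue is 27/32 + (7/330)*sqrt(11).


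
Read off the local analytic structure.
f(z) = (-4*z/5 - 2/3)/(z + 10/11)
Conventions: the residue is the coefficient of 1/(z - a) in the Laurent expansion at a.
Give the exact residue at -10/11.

The residue is 2/33.

At the order-1 pole -10/11 set g(z) = (z - (-10/11))*f(z) = -4*z/5 - 2/3.
Simple pole: residue = g(a) at a = -10/11, which is 2/33.


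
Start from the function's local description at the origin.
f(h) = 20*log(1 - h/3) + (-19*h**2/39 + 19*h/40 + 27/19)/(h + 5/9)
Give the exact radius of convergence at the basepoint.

The radius of convergence is 5/9.

Denominator factor (h + 5/9): pole of order 1 at -5/9, modulus 5/9.
Branch term (20)*log(1 - h/(3)): its argument vanishes at h = 3, a logarithmic branch point, modulus 3.
The radius of convergence is the smallest modulus among the singular points: 5/9.


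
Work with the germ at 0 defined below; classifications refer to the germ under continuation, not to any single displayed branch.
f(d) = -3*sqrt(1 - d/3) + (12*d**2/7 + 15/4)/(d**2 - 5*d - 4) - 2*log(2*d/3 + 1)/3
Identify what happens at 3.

The term (-3)*sqrt(1 - d/(3)) has argument 1 - 3/(3) = 0 at 3: a square-root (algebraic, two-sheeted) branch point; the remaining terms are analytic or single-valued there.

The point is an algebraic (square-root) branch point.


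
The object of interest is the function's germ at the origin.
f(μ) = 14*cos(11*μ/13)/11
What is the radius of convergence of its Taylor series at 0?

The radius of convergence is infinite.

The factor cos(11*μ/13) is entire and contributes no finite singular point.
The polynomial part has no poles.
No finite singular points: the Taylor series at 0 converges everywhere.


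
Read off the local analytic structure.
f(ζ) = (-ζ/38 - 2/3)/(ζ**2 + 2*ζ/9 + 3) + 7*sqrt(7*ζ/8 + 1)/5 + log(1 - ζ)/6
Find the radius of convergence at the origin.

The radius of convergence is 1.

Denominator factor (ζ**2 + 2*ζ/9 + 3): discriminant -968/81, complex-conjugate roots (-1/9) + ((11/9)*sqrt(2))*i and (-1/9) - ((11/9)*sqrt(2))*i; poles of order 1, moduli sqrt(3) and sqrt(3).
Branch term (7/5)*sqrt(1 - ζ/(-8/7)): its argument vanishes at ζ = -8/7, a square-root branch point, modulus 8/7.
Branch term (1/6)*log(1 - ζ/(1)): its argument vanishes at ζ = 1, a logarithmic branch point, modulus 1.
The radius of convergence is the smallest modulus among the singular points: 1.


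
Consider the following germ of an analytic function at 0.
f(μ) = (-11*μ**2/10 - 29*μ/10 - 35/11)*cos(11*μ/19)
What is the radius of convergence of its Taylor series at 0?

The radius of convergence is infinite.

The factor cos(11*μ/19) is entire and contributes no finite singular point.
The polynomial part has no poles.
No finite singular points: the Taylor series at 0 converges everywhere.


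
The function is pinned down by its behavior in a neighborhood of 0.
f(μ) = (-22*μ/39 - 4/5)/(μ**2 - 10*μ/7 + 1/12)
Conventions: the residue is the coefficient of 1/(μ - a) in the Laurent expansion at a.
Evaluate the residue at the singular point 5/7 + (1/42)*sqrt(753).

The residue is -11/39 - (1642/48945)*sqrt(753).

The factor μ**2 - 10*μ/7 + 1/12 splits as (μ - a)(μ - a') with a = 5/7 + (1/42)*sqrt(753), a' = 5/7 - (1/42)*sqrt(753). At the order-1 pole a set g(μ) = (μ - a)*f(μ) = [-22*μ/39 - 4/5] / (μ - a').
Simple pole: residue = g(a) at a = 5/7 + (1/42)*sqrt(753), which is -11/39 - (1642/48945)*sqrt(753).


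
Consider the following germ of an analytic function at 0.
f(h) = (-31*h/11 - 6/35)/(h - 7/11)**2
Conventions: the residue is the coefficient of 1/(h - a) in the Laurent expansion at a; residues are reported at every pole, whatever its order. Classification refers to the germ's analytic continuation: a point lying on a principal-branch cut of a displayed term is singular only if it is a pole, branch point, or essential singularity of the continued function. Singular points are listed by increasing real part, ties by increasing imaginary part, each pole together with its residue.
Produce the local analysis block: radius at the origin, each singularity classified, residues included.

Radius of convergence at 0: 7/11.
At 7/11: a pole of order 2; residue -31/11.

Denominator factor (h - 7/11)^2: pole of order 2 at 7/11, modulus 7/11.
The radius of convergence is the smallest modulus among the singular points: 7/11.
At the order-2 pole 7/11 set g(h) = (h - (7/11))^2*f(h) = -31*h/11 - 6/35.
Order-2 pole: residue = g'(a); g'(7/11) = -31/11, so the residue is -31/11.


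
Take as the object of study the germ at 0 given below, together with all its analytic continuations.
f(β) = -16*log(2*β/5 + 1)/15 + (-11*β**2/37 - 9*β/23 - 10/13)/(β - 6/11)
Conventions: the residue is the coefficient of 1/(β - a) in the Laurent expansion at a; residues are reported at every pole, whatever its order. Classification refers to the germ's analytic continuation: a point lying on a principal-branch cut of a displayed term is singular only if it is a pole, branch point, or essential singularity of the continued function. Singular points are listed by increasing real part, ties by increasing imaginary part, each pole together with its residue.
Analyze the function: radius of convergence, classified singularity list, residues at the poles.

Radius of convergence at 0: 6/11.
At -5/2: a logarithmic branch point.
At 6/11: a pole of order 1; residue -130348/121693.

Denominator factor (β - 6/11): pole of order 1 at 6/11, modulus 6/11.
Branch term (-16/15)*log(1 - β/(-5/2)): its argument vanishes at β = -5/2, a logarithmic branch point, modulus 5/2.
The radius of convergence is the smallest modulus among the singular points: 6/11.
The branch term is analytic at 6/11 and contributes nothing to the residue; only the rational part matters.
At the order-1 pole 6/11 set g(β) = (β - (6/11))*(rational part) = -11*β**2/37 - 9*β/23 - 10/13.
Simple pole: residue = g(a) at a = 6/11, which is -130348/121693.
List the singular points by increasing real part (a conjugate pair: the negative imaginary part first).


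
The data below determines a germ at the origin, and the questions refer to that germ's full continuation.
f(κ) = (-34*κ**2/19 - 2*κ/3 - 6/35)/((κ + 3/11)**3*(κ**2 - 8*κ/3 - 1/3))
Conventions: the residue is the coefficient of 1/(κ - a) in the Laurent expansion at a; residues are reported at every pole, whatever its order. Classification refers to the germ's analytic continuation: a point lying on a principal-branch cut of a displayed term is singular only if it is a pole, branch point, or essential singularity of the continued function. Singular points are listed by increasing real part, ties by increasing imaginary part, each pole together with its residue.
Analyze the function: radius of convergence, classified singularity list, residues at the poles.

Radius of convergence at 0: -4/3 + (1/3)*sqrt(19).
At -3/11: a pole of order 3; residue -9030918853/816786250.
At 4/3 - (1/3)*sqrt(19): a pole of order 1; residue 9030918853/1633572500 + (40727760139/31037877500)*sqrt(19).
At 4/3 + (1/3)*sqrt(19): a pole of order 1; residue 9030918853/1633572500 - (40727760139/31037877500)*sqrt(19).

Denominator factor (κ + 3/11)^3: pole of order 3 at -3/11, modulus 3/11.
Denominator factor (κ**2 - 8*κ/3 - 1/3): discriminant 76/9, real irrational roots 4/3 + (1/3)*sqrt(19) and 4/3 - (1/3)*sqrt(19); poles of order 1, moduli 4/3 + (1/3)*sqrt(19) and -4/3 + (1/3)*sqrt(19).
The radius of convergence is the smallest modulus among the singular points: -4/3 + (1/3)*sqrt(19).
At the order-3 pole -3/11 set g(κ) = (κ - (-3/11))^3*f(κ) = (-34*κ**2/19 - 2*κ/3 - 6/35)/(κ**2 - 8*κ/3 - 1/3).
Order-3 pole: residue = g''(a)/2; g''(-3/11) = -9030918853/408393125, so the residue is -9030918853/816786250.
The factor κ**2 - 8*κ/3 - 1/3 splits as (κ - a)(κ - a') with a = 4/3 - (1/3)*sqrt(19), a' = 4/3 + (1/3)*sqrt(19). At the order-1 pole a set g(κ) = (κ - a)*f(κ) = [(-34*κ**2/19 - 2*κ/3 - 6/35)/(κ + 3/11)**3] / (κ - a').
Simple pole: residue = g(a) at a = 4/3 - (1/3)*sqrt(19), which is 9030918853/1633572500 + (40727760139/31037877500)*sqrt(19).
The factor κ**2 - 8*κ/3 - 1/3 splits as (κ - a)(κ - a') with a = 4/3 + (1/3)*sqrt(19), a' = 4/3 - (1/3)*sqrt(19). At the order-1 pole a set g(κ) = (κ - a)*f(κ) = [(-34*κ**2/19 - 2*κ/3 - 6/35)/(κ + 3/11)**3] / (κ - a').
Simple pole: residue = g(a) at a = 4/3 + (1/3)*sqrt(19), which is 9030918853/1633572500 - (40727760139/31037877500)*sqrt(19).
List the singular points by increasing real part (a conjugate pair: the negative imaginary part first).


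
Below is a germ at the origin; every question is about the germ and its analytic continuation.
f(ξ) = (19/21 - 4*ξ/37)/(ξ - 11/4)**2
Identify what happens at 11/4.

The point is a pole of order 2.

The denominator factor ξ - 11/4 vanishes at 11/4 and appears to the power 2; the numerator there equals 472/777, nonzero, and no other factor vanishes.
Hence a pole whose order is the multiplicity, 2.


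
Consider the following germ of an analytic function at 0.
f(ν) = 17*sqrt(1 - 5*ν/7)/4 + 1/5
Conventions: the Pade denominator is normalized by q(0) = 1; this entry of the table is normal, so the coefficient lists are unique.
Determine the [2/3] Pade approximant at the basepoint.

The Pade approximant has numerator coefficients [89/20, -52631/12012, 1295215/1345344]; denominator coefficients [1, -3865/6006, 925/16016, 10625/4708704].

Taylor coefficients needed (expand at 0): a_0 = 89/20, a_1 = -85/56, a_2 = -425/1568, a_3 = -2125/21952, a_4 = -53125/1229312, a_5 = -53125/2458624.
Write the denominator as Q(ν) = 1 + q1*ν + q2*ν^2 + q3*ν^3. Requiring Q*f - P = O(ν^6) with deg P <= 2 kills the coefficients of ν^3..ν^5 in Q*f:
  ν^3: a_3 + q1*a_2 + q2*a_1 + q3*a_0 = 0, i.e. -2125/21952 + (-425/1568)*q1 + (-85/56)*q2 + (89/20)*q3 = 0.
  ν^4: a_4 + q1*a_3 + q2*a_2 + q3*a_1 = 0, i.e. -53125/1229312 + (-2125/21952)*q1 + (-425/1568)*q2 + (-85/56)*q3 = 0.
  ν^5: a_5 + q1*a_4 + q2*a_3 + q3*a_2 = 0, i.e. -53125/2458624 + (-53125/1229312)*q1 + (-2125/21952)*q2 + (-425/1568)*q3 = 0.
Solving this linear system: q1 = -3865/6006, q2 = 925/16016, q3 = 10625/4708704.
The numerator is Q*f truncated at degree 2: P0 = a_0 = 89/20; P1 = a_1 + q1*a_0 = -52631/12012; P2 = a_2 + q1*a_1 + q2*a_0 = 1295215/1345344.


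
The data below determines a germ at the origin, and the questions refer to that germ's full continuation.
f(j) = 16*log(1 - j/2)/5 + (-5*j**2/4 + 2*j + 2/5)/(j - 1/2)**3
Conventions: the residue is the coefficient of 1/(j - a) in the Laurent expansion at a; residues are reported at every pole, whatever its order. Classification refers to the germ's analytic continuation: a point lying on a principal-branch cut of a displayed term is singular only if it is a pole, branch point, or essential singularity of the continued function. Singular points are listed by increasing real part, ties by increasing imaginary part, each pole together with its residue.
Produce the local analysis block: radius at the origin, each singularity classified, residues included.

Denominator factor (j - 1/2)^3: pole of order 3 at 1/2, modulus 1/2.
Branch term (16/5)*log(1 - j/(2)): its argument vanishes at j = 2, a logarithmic branch point, modulus 2.
The radius of convergence is the smallest modulus among the singular points: 1/2.
The branch term is analytic at 1/2 and contributes nothing to the residue; only the rational part matters.
At the order-3 pole 1/2 set g(j) = (j - (1/2))^3*(rational part) = -5*j**2/4 + 2*j + 2/5.
Order-3 pole: residue = g''(a)/2; g''(1/2) = -5/2, so the residue is -5/4.
List the singular points by increasing real part (a conjugate pair: the negative imaginary part first).

Radius of convergence at 0: 1/2.
At 1/2: a pole of order 3; residue -5/4.
At 2: a logarithmic branch point.


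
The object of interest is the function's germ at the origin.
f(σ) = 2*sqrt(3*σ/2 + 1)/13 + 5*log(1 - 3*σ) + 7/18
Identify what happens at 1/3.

The point is a logarithmic branch point.

The term (5)*log(1 - σ/(1/3)) has argument 1 - 1/3/(1/3) = 0 at 1/3: a logarithmic (infinitely-sheeted) branch point; the remaining terms are analytic or single-valued there.


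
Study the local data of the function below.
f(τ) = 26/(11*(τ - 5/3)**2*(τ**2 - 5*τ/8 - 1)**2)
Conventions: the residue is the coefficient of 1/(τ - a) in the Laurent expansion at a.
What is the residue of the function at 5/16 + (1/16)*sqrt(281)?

The residue is 26282880/1637647 + (122516873856/129310244767)*sqrt(281).

The factor τ**2 - 5*τ/8 - 1 splits as (τ - a)(τ - a') with a = 5/16 + (1/16)*sqrt(281), a' = 5/16 - (1/16)*sqrt(281). At the order-2 pole a set g(τ) = (τ - a)^2*f(τ) = [26/(11*(τ - 5/3)**2)] / (τ - a')^2.
Order-2 pole: residue = g'(a); g'(5/16 + (1/16)*sqrt(281)) = 26282880/1637647 + (122516873856/129310244767)*sqrt(281), so the residue is 26282880/1637647 + (122516873856/129310244767)*sqrt(281).


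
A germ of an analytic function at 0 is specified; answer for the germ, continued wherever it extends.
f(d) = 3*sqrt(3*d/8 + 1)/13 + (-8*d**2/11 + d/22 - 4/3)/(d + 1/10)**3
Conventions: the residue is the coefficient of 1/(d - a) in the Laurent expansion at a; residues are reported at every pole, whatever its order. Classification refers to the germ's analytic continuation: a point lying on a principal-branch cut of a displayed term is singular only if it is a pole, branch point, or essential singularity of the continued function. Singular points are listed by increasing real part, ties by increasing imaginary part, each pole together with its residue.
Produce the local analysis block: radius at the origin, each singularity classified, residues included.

Radius of convergence at 0: 1/10.
At -8/3: an algebraic (square-root) branch point.
At -1/10: a pole of order 3; residue -8/11.

Denominator factor (d + 1/10)^3: pole of order 3 at -1/10, modulus 1/10.
Branch term (3/13)*sqrt(1 - d/(-8/3)): its argument vanishes at d = -8/3, a square-root branch point, modulus 8/3.
The radius of convergence is the smallest modulus among the singular points: 1/10.
The branch term is analytic at -1/10 and contributes nothing to the residue; only the rational part matters.
At the order-3 pole -1/10 set g(d) = (d - (-1/10))^3*(rational part) = -8*d**2/11 + d/22 - 4/3.
Order-3 pole: residue = g''(a)/2; g''(-1/10) = -16/11, so the residue is -8/11.
List the singular points by increasing real part (a conjugate pair: the negative imaginary part first).


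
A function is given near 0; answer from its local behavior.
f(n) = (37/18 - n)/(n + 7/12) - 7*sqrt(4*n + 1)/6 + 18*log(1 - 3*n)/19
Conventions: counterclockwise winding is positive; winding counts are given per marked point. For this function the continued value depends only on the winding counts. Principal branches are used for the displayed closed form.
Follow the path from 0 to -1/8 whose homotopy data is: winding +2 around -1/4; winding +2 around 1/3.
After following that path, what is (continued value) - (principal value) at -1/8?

Continued minus principal equals (72/19)*pi*i.

The rational part is single-valued and drops out of the difference; each branch term changes only by its own monodromy.
(-7/6)*sqrt(1 - n/(-1/4)): winding +2 is even, the square root returns to the same sheet, contribution 0.
(18/19)*log(1 - n/(1/3)): each positive loop around 1/3 adds 2*pi*i to the log, so winding +2 contributes (18/19)*(2)*2*pi*i = (72/19)*pi*i.
Summing the contributions at n = -1/8 gives (72/19)*pi*i.


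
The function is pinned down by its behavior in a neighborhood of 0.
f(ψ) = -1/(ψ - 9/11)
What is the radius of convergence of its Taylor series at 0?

The radius of convergence is 9/11.

Denominator factor (ψ - 9/11): pole of order 1 at 9/11, modulus 9/11.
The radius of convergence is the smallest modulus among the singular points: 9/11.


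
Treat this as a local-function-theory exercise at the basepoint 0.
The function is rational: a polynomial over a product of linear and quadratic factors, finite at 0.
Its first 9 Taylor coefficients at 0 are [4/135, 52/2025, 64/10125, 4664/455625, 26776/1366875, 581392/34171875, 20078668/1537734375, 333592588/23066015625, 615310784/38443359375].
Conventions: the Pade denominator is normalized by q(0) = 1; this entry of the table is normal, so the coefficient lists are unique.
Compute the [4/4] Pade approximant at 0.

Taylor coefficients needed (read off): a_0 = 4/135, a_1 = 52/2025, a_2 = 64/10125, a_3 = 4664/455625, a_4 = 26776/1366875, a_5 = 581392/34171875, a_6 = 20078668/1537734375, a_7 = 333592588/23066015625, a_8 = 615310784/38443359375.
Write the denominator as Q(ξ) = 1 + q1*ξ + q2*ξ^2 + q3*ξ^3 + q4*ξ^4. Requiring Q*f - P = O(ξ^9) with deg P <= 4 kills the coefficients of ξ^5..ξ^8 in Q*f:
  ξ^5: a_5 + q1*a_4 + q2*a_3 + q3*a_2 + q4*a_1 = 0, i.e. 581392/34171875 + (26776/1366875)*q1 + (4664/455625)*q2 + (64/10125)*q3 + (52/2025)*q4 = 0.
  ξ^6: a_6 + q1*a_5 + q2*a_4 + q3*a_3 + q4*a_2 = 0, i.e. 20078668/1537734375 + (581392/34171875)*q1 + (26776/1366875)*q2 + (4664/455625)*q3 + (64/10125)*q4 = 0.
  ξ^7: a_7 + q1*a_6 + q2*a_5 + q3*a_4 + q4*a_3 = 0, i.e. 333592588/23066015625 + (20078668/1537734375)*q1 + (581392/34171875)*q2 + (26776/1366875)*q3 + (4664/455625)*q4 = 0.
  ξ^8: a_8 + q1*a_7 + q2*a_6 + q3*a_5 + q4*a_4 = 0, i.e. 615310784/38443359375 + (333592588/23066015625)*q1 + (20078668/1537734375)*q2 + (581392/34171875)*q3 + (26776/1366875)*q4 = 0.
Solving this linear system: q1 = -2332/2485, q2 = 14114/37275, q3 = -300781/670950, q4 = 1424/111825.
The numerator is Q*f truncated at degree 4: P0 = a_0 = 4/135; P1 = a_1 + q1*a_0 = -428/201285; P2 = a_2 + q1*a_1 + q2*a_0 = -88/13419; P3 = a_3 + q1*a_2 + q2*a_1 + q3*a_0 = 10/13419; P4 = a_4 + q1*a_3 + q2*a_2 + q3*a_1 + q4*a_0 = 50/40257.

The Pade approximant has numerator coefficients [4/135, -428/201285, -88/13419, 10/13419, 50/40257]; denominator coefficients [1, -2332/2485, 14114/37275, -300781/670950, 1424/111825].


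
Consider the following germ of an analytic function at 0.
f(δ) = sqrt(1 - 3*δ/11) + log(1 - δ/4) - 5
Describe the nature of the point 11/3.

The term (1)*sqrt(1 - δ/(11/3)) has argument 1 - 11/3/(11/3) = 0 at 11/3: a square-root (algebraic, two-sheeted) branch point; the remaining terms are analytic or single-valued there.

The point is an algebraic (square-root) branch point.


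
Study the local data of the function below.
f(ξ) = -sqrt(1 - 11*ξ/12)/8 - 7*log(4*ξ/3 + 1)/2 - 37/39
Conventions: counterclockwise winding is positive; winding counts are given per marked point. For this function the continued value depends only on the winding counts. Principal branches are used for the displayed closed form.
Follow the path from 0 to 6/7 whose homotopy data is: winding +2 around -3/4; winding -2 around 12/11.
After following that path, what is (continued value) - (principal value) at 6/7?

Continued minus principal equals -(14)*pi*i.

The rational part is single-valued and drops out of the difference; each branch term changes only by its own monodromy.
(-1/8)*sqrt(1 - ξ/(12/11)): winding -2 is even, the square root returns to the same sheet, contribution 0.
(-7/2)*log(1 - ξ/(-3/4)): each positive loop around -3/4 adds 2*pi*i to the log, so winding +2 contributes (-7/2)*(2)*2*pi*i = -(14)*pi*i.
Summing the contributions at ξ = 6/7 gives -(14)*pi*i.


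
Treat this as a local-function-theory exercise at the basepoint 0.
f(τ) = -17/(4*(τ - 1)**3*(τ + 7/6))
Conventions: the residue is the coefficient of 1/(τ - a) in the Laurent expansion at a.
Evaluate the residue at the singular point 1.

At the order-3 pole 1 set g(τ) = (τ - (1))^3*f(τ) = -17/(4*(τ + 7/6)).
Order-3 pole: residue = g''(a)/2; g''(1) = -1836/2197, so the residue is -918/2197.

The residue is -918/2197.


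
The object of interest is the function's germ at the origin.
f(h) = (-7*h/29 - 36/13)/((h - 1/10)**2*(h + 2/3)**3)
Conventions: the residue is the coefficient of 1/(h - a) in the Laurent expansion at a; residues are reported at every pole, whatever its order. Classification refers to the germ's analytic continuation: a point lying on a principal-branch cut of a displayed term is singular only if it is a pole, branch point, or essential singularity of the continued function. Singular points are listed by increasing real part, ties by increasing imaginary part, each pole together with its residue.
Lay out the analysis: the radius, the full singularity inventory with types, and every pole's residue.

Radius of convergence at 0: 1/10.
At -2/3: a pole of order 3; residue -2502522000/105500057.
At 1/10: a pole of order 2; residue 2502522000/105500057.

Denominator factor (h + 2/3)^3: pole of order 3 at -2/3, modulus 2/3.
Denominator factor (h - 1/10)^2: pole of order 2 at 1/10, modulus 1/10.
The radius of convergence is the smallest modulus among the singular points: 1/10.
At the order-3 pole -2/3 set g(h) = (h - (-2/3))^3*f(h) = (-7*h/29 - 36/13)/(h - 1/10)**2.
Order-3 pole: residue = g''(a)/2; g''(-2/3) = -5005044000/105500057, so the residue is -2502522000/105500057.
At the order-2 pole 1/10 set g(h) = (h - (1/10))^2*f(h) = (-7*h/29 - 36/13)/(h + 2/3)**3.
Order-2 pole: residue = g'(a); g'(1/10) = 2502522000/105500057, so the residue is 2502522000/105500057.
List the singular points by increasing real part (a conjugate pair: the negative imaginary part first).


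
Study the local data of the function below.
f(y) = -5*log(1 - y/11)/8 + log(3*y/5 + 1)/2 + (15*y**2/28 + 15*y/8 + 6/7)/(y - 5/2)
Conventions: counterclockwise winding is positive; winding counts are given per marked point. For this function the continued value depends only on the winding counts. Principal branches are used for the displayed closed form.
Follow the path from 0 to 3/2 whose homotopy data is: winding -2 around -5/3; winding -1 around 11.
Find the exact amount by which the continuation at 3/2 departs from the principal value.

The rational part is single-valued and drops out of the difference; each branch term changes only by its own monodromy.
(-5/8)*log(1 - y/(11)): each positive loop around 11 adds 2*pi*i to the log, so winding -1 contributes (-5/8)*(-1)*2*pi*i = (5/4)*pi*i.
(1/2)*log(1 - y/(-5/3)): each positive loop around -5/3 adds 2*pi*i to the log, so winding -2 contributes (1/2)*(-2)*2*pi*i = -(2)*pi*i.
Summing the contributions at y = 3/2 gives -(3/4)*pi*i.

Continued minus principal equals -(3/4)*pi*i.


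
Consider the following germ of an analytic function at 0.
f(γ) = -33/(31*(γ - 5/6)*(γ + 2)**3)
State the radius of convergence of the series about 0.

The radius of convergence is 5/6.

Denominator factor (γ - 5/6): pole of order 1 at 5/6, modulus 5/6.
Denominator factor (γ + 2)^3: pole of order 3 at -2, modulus 2.
The radius of convergence is the smallest modulus among the singular points: 5/6.


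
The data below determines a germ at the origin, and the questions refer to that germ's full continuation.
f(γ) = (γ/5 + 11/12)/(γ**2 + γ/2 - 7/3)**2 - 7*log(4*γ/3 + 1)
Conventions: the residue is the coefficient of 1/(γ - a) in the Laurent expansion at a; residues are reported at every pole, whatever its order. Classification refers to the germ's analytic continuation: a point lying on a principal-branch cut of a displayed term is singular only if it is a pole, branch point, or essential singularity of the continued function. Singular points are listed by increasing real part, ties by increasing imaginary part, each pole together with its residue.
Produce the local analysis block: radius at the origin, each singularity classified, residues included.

Denominator factor (γ**2 + γ/2 - 7/3)^2: discriminant 115/12, real irrational roots -1/4 + (1/12)*sqrt(345) and -1/4 - (1/12)*sqrt(345); poles of order 2, moduli -1/4 + (1/12)*sqrt(345) and 1/4 + (1/12)*sqrt(345).
Branch term (-7)*log(1 - γ/(-3/4)): its argument vanishes at γ = -3/4, a logarithmic branch point, modulus 3/4.
The radius of convergence is the smallest modulus among the singular points: 3/4.
The branch term is analytic at -1/4 - (1/12)*sqrt(345) and contributes nothing to the residue; only the rational part matters.
The factor γ**2 + γ/2 - 7/3 splits as (γ - a)(γ - a') with a = -1/4 - (1/12)*sqrt(345), a' = -1/4 + (1/12)*sqrt(345). At the order-2 pole a set g(γ) = (γ - a)^2*(rational part) = [γ/5 + 11/12] / (γ - a')^2.
Order-2 pole: residue = g'(a); g'(-1/4 - (1/12)*sqrt(345)) = (208/66125)*sqrt(345), so the residue is (208/66125)*sqrt(345).
The branch term is analytic at -1/4 + (1/12)*sqrt(345) and contributes nothing to the residue; only the rational part matters.
The factor γ**2 + γ/2 - 7/3 splits as (γ - a)(γ - a') with a = -1/4 + (1/12)*sqrt(345), a' = -1/4 - (1/12)*sqrt(345). At the order-2 pole a set g(γ) = (γ - a)^2*(rational part) = [γ/5 + 11/12] / (γ - a')^2.
Order-2 pole: residue = g'(a); g'(-1/4 + (1/12)*sqrt(345)) = -(208/66125)*sqrt(345), so the residue is -(208/66125)*sqrt(345).
List the singular points by increasing real part (a conjugate pair: the negative imaginary part first).

Radius of convergence at 0: 3/4.
At -1/4 - (1/12)*sqrt(345): a pole of order 2; residue (208/66125)*sqrt(345).
At -3/4: a logarithmic branch point.
At -1/4 + (1/12)*sqrt(345): a pole of order 2; residue -(208/66125)*sqrt(345).


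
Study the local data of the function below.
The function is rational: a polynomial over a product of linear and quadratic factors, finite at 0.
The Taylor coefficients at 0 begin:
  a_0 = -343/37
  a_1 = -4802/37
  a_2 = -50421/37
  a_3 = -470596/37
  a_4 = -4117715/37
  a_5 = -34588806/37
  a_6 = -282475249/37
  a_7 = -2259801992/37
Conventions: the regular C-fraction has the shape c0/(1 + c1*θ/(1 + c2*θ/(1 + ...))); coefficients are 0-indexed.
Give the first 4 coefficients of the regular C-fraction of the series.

The regular C-fraction coefficients are [-343/37, -14, 7/2, -7/2].

Taylor coefficients (read off): a_0 = -343/37, a_1 = -4802/37, a_2 = -50421/37, a_3 = -470596/37.
c0 = a_0 = -343/37. Peel one level at a time: if S = 1 + c*θ/S' with S'(0) = 1, then c is the θ-coefficient of S and S' = c*θ/(S - 1).
S_1 = c0/f = 1 + (-14)*θ + (49)*θ^2 + ...; c1 = -14.
S_2 = c1*θ/(S_1 - 1) = 1 + (7/2)*θ + (49/4)*θ^2 + ...; c2 = 7/2.
S_3 = c2*θ/(S_2 - 1) = 1 + (-7/2)*θ + ...; c3 = -7/2.


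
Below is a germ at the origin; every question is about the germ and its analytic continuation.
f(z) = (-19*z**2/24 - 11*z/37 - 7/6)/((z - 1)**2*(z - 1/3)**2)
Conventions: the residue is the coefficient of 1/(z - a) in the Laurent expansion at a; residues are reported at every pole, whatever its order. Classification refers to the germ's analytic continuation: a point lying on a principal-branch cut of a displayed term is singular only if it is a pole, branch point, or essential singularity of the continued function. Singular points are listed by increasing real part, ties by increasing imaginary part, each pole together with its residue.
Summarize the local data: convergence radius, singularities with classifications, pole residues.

Denominator factor (z - 1)^2: pole of order 2 at 1, modulus 1.
Denominator factor (z - 1/3)^2: pole of order 2 at 1/3, modulus 1/3.
The radius of convergence is the smallest modulus among the singular points: 1/3.
At the order-2 pole 1/3 set g(z) = (z - (1/3))^2*f(z) = (-19*z**2/24 - 11*z/37 - 7/6)/(z - 1)**2.
Order-2 pole: residue = g'(a); g'(1/3) = -13017/1184, so the residue is -13017/1184.
At the order-2 pole 1 set g(z) = (z - (1))^2*f(z) = (-19*z**2/24 - 11*z/37 - 7/6)/(z - 1/3)**2.
Order-2 pole: residue = g'(a); g'(1) = 13017/1184, so the residue is 13017/1184.
List the singular points by increasing real part (a conjugate pair: the negative imaginary part first).

Radius of convergence at 0: 1/3.
At 1/3: a pole of order 2; residue -13017/1184.
At 1: a pole of order 2; residue 13017/1184.


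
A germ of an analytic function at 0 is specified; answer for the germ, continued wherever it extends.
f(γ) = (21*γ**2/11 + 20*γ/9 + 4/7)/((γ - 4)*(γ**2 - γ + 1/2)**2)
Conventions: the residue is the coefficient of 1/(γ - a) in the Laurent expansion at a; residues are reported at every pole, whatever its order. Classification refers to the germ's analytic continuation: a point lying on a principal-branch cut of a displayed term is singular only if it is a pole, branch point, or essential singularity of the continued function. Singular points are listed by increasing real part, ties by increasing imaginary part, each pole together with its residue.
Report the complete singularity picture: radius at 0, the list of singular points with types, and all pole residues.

Denominator factor (γ - 4): pole of order 1 at 4, modulus 4.
Denominator factor (γ**2 - γ + 1/2)^2: discriminant -1, complex-conjugate roots (1/2) + (1/2)*i and (1/2) - (1/2)*i; poles of order 2, moduli (1/2)*sqrt(2) and (1/2)*sqrt(2).
The radius of convergence is the smallest modulus among the singular points: (1/2)*sqrt(2).
The factor γ**2 - γ + 1/2 splits as (γ - a)(γ - a') with a = (1/2) - (1/2)*i, a' = (1/2) + (1/2)*i. At the order-2 pole a set g(γ) = (γ - a)^2*f(γ) = [(21*γ**2/11 + 20*γ/9 + 4/7)/(γ - 4)] / (γ - a')^2.
Order-2 pole: residue = g'(a); g'((1/2) - (1/2)*i) = (-55448/433125) - (103523/61875)*i, so the residue is (-55448/433125) - (103523/61875)*i.
The factor γ**2 - γ + 1/2 splits as (γ - a)(γ - a') with a = (1/2) + (1/2)*i, a' = (1/2) - (1/2)*i. At the order-2 pole a set g(γ) = (γ - a)^2*f(γ) = [(21*γ**2/11 + 20*γ/9 + 4/7)/(γ - 4)] / (γ - a')^2.
Order-2 pole: residue = g'(a); g'((1/2) + (1/2)*i) = (-55448/433125) + (103523/61875)*i, so the residue is (-55448/433125) + (103523/61875)*i.
At the order-1 pole 4 set g(γ) = (γ - (4))*f(γ) = (21*γ**2/11 + 20*γ/9 + 4/7)/(γ**2 - γ + 1/2)**2.
Simple pole: residue = g(a) at a = 4, which is 110896/433125.
List the singular points by increasing real part (a conjugate pair: the negative imaginary part first).

Radius of convergence at 0: (1/2)*sqrt(2).
At (1/2) - (1/2)*i: a pole of order 2; residue (-55448/433125) - (103523/61875)*i.
At (1/2) + (1/2)*i: a pole of order 2; residue (-55448/433125) + (103523/61875)*i.
At 4: a pole of order 1; residue 110896/433125.


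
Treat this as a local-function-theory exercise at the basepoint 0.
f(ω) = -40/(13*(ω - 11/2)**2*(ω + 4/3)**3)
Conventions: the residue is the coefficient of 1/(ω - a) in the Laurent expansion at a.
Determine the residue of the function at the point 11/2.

At the order-2 pole 11/2 set g(ω) = (ω - (11/2))^2*f(ω) = -40/(13*(ω + 4/3)**3).
Order-2 pole: residue = g'(a); g'(11/2) = 155520/36734893, so the residue is 155520/36734893.

The residue is 155520/36734893.


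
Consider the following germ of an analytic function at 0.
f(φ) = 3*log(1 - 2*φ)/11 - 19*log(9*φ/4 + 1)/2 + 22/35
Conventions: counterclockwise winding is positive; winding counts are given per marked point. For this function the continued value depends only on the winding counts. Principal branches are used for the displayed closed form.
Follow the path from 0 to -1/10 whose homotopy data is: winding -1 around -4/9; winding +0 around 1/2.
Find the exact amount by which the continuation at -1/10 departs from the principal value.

Continued minus principal equals (19)*pi*i.

The rational part is single-valued and drops out of the difference; each branch term changes only by its own monodromy.
(-19/2)*log(1 - φ/(-4/9)): each positive loop around -4/9 adds 2*pi*i to the log, so winding -1 contributes (-19/2)*(-1)*2*pi*i = (19)*pi*i.
(3/11)*log(1 - φ/(1/2)): winding 0 around 1/2, so this term returns to its principal value, contribution 0.
Summing the contributions at φ = -1/10 gives (19)*pi*i.
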